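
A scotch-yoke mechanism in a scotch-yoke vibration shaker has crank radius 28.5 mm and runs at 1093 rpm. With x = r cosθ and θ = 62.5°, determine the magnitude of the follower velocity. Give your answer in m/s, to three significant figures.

ω = 114.5 rad/s (from 1093 rpm).
x = r cosθ ⇒ ẋ = −rω sinθ.
|v| = rω|sinθ| = 0.0285·114.5·|sin 62.5°| = 2.8935 m/s.

2.89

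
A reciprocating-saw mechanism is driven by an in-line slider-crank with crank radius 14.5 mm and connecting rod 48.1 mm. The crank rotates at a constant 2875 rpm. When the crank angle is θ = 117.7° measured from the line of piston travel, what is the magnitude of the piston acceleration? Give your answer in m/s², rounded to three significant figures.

838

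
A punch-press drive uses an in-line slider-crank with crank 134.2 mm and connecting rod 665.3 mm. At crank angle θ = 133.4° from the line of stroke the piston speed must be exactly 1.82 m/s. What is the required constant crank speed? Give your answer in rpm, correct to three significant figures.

For an in-line slider-crank, |v_piston| = rω|sinθ|·[1 + r cosθ/√(L² − r² sin²θ)].
With r = 0.1342 m, L = 0.6653 m, θ = 133.4°: the bracketed kinematic factor |dx/dθ| = 0.083845 m.
ω = v/|dx/dθ| = 1.82/0.083845 = 21.707 rad/s.
N = 60ω/(2π) = 207.28 rpm.

207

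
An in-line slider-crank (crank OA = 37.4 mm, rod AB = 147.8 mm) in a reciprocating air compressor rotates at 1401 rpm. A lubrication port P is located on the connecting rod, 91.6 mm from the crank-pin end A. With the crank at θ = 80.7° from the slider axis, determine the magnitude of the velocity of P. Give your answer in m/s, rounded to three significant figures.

ω = 146.7 rad/s.  Crank-pin speed |V_A| = rω = 5.487 m/s, perpendicular to OA.
Rod angle: sinφ = −(r/L) sinθ ⇒ φ = -14.461°; ω_rod = −rω cosθ/√(L²−r²sin²θ) = -6.1958 rad/s.
V_P = V_A + ω_rod × AP, with AP = 0.0916 m along the rod.
Components: V_Px = −rω sinθ − a·ω_rod·sinφ = -5.5566 m/s;  V_Py = rω cosθ + a·ω_rod·cosφ = +0.33717 m/s.
|V_P| = √(V_Px² + V_Py²) = 5.5669 m/s.

5.57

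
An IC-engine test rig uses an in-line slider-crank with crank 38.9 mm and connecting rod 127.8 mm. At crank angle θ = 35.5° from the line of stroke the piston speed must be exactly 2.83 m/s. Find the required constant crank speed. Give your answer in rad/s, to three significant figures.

For an in-line slider-crank, |v_piston| = rω|sinθ|·[1 + r cosθ/√(L² − r² sin²θ)].
With r = 0.0389 m, L = 0.1278 m, θ = 35.5°: the bracketed kinematic factor |dx/dθ| = 0.028277 m.
ω = v/|dx/dθ| = 2.83/0.028277 = 100.08 rad/s.

100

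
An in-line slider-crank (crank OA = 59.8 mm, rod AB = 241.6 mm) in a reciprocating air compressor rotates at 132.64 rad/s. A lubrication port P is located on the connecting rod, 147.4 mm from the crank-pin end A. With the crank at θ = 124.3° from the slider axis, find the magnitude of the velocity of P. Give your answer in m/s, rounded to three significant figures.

ω = 132.6 rad/s.  Crank-pin speed |V_A| = rω = 7.9319 m/s, perpendicular to OA.
Rod angle: sinφ = −(r/L) sinθ ⇒ φ = -11.799°; ω_rod = −rω cosθ/√(L²−r²sin²θ) = +18.9 rad/s.
V_P = V_A + ω_rod × AP, with AP = 0.1474 m along the rod.
Components: V_Px = −rω sinθ − a·ω_rod·sinφ = -5.9829 m/s;  V_Py = rω cosθ + a·ω_rod·cosφ = -1.7428 m/s.
|V_P| = √(V_Px² + V_Py²) = 6.2315 m/s.

6.23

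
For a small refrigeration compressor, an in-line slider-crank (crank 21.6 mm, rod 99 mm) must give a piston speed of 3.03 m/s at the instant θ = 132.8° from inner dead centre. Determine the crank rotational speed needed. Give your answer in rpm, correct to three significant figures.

2150

For an in-line slider-crank, |v_piston| = rω|sinθ|·[1 + r cosθ/√(L² − r² sin²θ)].
With r = 0.0216 m, L = 0.099 m, θ = 132.8°: the bracketed kinematic factor |dx/dθ| = 0.013468 m.
ω = v/|dx/dθ| = 3.03/0.013468 = 224.97 rad/s.
N = 60ω/(2π) = 2148.3 rpm.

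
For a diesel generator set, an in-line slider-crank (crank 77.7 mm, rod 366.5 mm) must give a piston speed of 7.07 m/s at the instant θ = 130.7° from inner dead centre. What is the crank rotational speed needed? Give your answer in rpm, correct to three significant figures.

For an in-line slider-crank, |v_piston| = rω|sinθ|·[1 + r cosθ/√(L² − r² sin²θ)].
With r = 0.0777 m, L = 0.3665 m, θ = 130.7°: the bracketed kinematic factor |dx/dθ| = 0.050656 m.
ω = v/|dx/dθ| = 7.07/0.050656 = 139.57 rad/s.
N = 60ω/(2π) = 1332.8 rpm.

1330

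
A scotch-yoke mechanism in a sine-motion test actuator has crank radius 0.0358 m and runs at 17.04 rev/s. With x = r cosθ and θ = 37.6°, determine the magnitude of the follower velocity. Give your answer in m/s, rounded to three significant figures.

2.34

ω = 107.1 rad/s (from 17.04 rev/s).
x = r cosθ ⇒ ẋ = −rω sinθ.
|v| = rω|sinθ| = 0.0358·107.1·|sin 37.6°| = 2.3387 m/s.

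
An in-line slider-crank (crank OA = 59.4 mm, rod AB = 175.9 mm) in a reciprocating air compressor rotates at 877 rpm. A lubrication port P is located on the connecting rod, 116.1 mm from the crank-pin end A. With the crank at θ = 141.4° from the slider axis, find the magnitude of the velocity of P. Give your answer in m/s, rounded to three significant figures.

3.15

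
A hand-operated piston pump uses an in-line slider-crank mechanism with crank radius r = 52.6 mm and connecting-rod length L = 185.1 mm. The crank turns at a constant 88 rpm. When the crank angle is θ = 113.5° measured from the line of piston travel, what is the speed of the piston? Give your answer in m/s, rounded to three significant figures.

ω = 2π·88/60 = 9.215 rad/s
For an in-line slider-crank, x = r cosθ + √(L² − r² sin²θ), so v = −rω sinθ·[1 + r cosθ/√(L² − r² sin²θ)].
With r = 0.0526 m, L = 0.1851 m, θ = 113.5°: √(L² − r² sin²θ) = 0.1787 m.
v = −0.0526·9.215·0.91706·[1 + 0.0526·-0.39875/0.1787] = -0.39235 m/s.
|v| = 0.39235 m/s.

0.392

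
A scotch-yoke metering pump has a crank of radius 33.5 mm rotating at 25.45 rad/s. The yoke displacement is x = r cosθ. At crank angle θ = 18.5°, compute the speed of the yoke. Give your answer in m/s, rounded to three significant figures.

ω = 25.45 rad/s
x = r cosθ ⇒ ẋ = −rω sinθ.
|v| = rω|sinθ| = 0.0335·25.45·|sin 18.5°| = 0.27053 m/s.

0.271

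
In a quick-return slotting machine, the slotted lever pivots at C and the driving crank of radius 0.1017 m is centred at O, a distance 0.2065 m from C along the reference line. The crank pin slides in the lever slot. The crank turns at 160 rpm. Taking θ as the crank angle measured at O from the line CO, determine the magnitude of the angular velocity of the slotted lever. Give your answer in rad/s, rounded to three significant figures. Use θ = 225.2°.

ω = 16.76 rad/s (from 160 rpm).
Crank pin A relative to C: A = (d + r cosθ, r sinθ); lever angle φ = atan2(r sinθ, d + r cosθ).
Differentiating tanφ: φ̇ = rω(d cosθ + r)/(d² + r² + 2dr cosθ).
d² + r² + 2dr cosθ = |CA|² = 0.023389 m²;  d cosθ + r = -0.043807 m.
|ω_lever| = |0.1017·16.76·-0.043807| / 0.023389 = 3.1915 rad/s.

3.19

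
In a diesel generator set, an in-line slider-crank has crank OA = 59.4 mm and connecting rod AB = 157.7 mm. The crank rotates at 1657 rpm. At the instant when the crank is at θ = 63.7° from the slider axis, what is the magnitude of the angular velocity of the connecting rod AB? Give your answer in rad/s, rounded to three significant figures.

ω = 173.5 rad/s (converted from 1657 rpm).
The rod makes angle φ with the slider axis where L sinφ = r sinθ; differentiating, L cosφ·φ̇ = r ω cosθ.
L cosφ = √(L² − r² sin²θ) = 0.14844 m.
|ω_rod| = r ω |cosθ| / √(L² − r² sin²θ) = 0.0594·173.5·0.44307/0.14844 = 30.766 rad/s.

30.8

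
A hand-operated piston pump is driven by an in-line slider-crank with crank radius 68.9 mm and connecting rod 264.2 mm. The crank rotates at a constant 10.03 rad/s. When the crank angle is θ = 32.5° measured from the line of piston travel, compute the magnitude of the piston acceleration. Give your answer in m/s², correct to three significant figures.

ω = 10.03 rad/s
x(θ) = r cosθ + √(L² − r² sin²θ); with ω constant, a = ω²·d²x/dθ².
d²x/dθ² = −r cosθ − r²(cos2θ)/√u − r⁴ sin²2θ/(4u^{3/2}),  u = L² − r² sin²θ = 0.0684312 m².
Substituting r = 0.0689 m, L = 0.2642 m, θ = 32.5°: d²x/dθ² = -0.066038 m.
a = ω²·d²x/dθ² = (10.03)²·(-0.066038) = -6.6434 m/s²;  |a| = 6.6434 m/s².

6.64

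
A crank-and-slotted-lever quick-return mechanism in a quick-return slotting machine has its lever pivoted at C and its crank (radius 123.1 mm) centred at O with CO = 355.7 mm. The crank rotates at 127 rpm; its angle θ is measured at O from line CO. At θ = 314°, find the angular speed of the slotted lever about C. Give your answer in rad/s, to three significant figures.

ω = 13.3 rad/s (from 127 rpm).
Crank pin A relative to C: A = (d + r cosθ, r sinθ); lever angle φ = atan2(r sinθ, d + r cosθ).
Differentiating tanφ: φ̇ = rω(d cosθ + r)/(d² + r² + 2dr cosθ).
d² + r² + 2dr cosθ = |CA|² = 0.20251 m²;  d cosθ + r = +0.37019 m.
|ω_lever| = |0.1231·13.3·+0.37019| / 0.20251 = 2.9927 rad/s.

2.99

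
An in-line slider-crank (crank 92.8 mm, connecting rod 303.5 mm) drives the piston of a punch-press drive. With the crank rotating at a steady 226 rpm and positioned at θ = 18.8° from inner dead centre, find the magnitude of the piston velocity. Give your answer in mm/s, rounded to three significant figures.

ω = 2π·226/60 = 23.67 rad/s
For an in-line slider-crank, x = r cosθ + √(L² − r² sin²θ), so v = −rω sinθ·[1 + r cosθ/√(L² − r² sin²θ)].
With r = 0.0928 m, L = 0.3035 m, θ = 18.8°: √(L² − r² sin²θ) = 0.30202 m.
v = −0.0928·23.67·0.32227·[1 + 0.0928·0.94665/0.30202] = -0.91365 m/s.
|v| = 0.91365 m/s = 913.65 mm/s.

914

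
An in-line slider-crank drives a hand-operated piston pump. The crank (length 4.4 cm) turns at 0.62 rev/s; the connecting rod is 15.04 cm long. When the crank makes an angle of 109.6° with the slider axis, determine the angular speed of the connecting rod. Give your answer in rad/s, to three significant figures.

ω = 3.896 rad/s (converted from 0.62 rev/s).
The rod makes angle φ with the slider axis where L sinφ = r sinθ; differentiating, L cosφ·φ̇ = r ω cosθ.
L cosφ = √(L² − r² sin²θ) = 0.14458 m.
|ω_rod| = r ω |cosθ| / √(L² − r² sin²θ) = 0.044·3.896·0.33545/0.14458 = 0.3977 rad/s.

0.398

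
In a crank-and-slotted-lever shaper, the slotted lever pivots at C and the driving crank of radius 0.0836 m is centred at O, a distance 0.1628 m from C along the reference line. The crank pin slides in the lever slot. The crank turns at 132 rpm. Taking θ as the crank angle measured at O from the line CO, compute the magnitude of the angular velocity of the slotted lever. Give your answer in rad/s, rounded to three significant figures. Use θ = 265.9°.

2.64

ω = 13.82 rad/s (from 132 rpm).
Crank pin A relative to C: A = (d + r cosθ, r sinθ); lever angle φ = atan2(r sinθ, d + r cosθ).
Differentiating tanφ: φ̇ = rω(d cosθ + r)/(d² + r² + 2dr cosθ).
d² + r² + 2dr cosθ = |CA|² = 0.0315466 m²;  d cosθ + r = +0.07196 m.
|ω_lever| = |0.0836·13.82·+0.07196| / 0.0315466 = 2.636 rad/s.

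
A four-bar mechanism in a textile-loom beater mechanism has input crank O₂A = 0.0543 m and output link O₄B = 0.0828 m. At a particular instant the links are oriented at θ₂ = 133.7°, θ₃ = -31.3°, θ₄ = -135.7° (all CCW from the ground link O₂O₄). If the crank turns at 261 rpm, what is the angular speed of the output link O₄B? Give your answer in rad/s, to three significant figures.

ω₂ = 27.33 rad/s (from 261 rpm).
Differentiating the loop-closure r₂e^{iθ₂}+r₃e^{iθ₃}=r₁+r₄e^{iθ₄} gives r₂ω₂e^{iθ₂}+r₃ω₃e^{iθ₃}=r₄ω₄e^{iθ₄}.
Eliminating the other unknown: ω₄ = r₂ω₂ sin(θ₂−θ₃) / [r₄ sin(θ₄−θ₃)].
Numerator sine = +0.25882; denominator sine = -0.96858.
Result = 0.0543·27.33·(+0.25882) / (0.0828·(-0.96858)) = -4.7896 rad/s; magnitude 4.7896 rad/s.

4.79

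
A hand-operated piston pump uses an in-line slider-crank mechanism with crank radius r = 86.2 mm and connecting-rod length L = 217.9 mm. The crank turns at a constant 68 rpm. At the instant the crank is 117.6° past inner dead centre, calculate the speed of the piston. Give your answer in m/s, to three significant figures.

0.438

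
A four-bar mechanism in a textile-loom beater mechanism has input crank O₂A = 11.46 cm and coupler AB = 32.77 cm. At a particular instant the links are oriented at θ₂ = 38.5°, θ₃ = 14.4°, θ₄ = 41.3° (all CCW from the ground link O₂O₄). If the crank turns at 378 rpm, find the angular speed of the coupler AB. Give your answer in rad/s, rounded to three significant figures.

1.49

ω₂ = 39.58 rad/s (from 378 rpm).
Differentiating the loop-closure r₂e^{iθ₂}+r₃e^{iθ₃}=r₁+r₄e^{iθ₄} gives r₂ω₂e^{iθ₂}+r₃ω₃e^{iθ₃}=r₄ω₄e^{iθ₄}.
Eliminating the other unknown: ω₃ = r₂ω₂ sin(θ₄−θ₂) / [r₃ sin(θ₃−θ₄)].
Numerator sine = +0.04885; denominator sine = -0.45243.
Result = 0.1146·39.58·(+0.04885) / (0.3277·(-0.45243)) = -1.4946 rad/s; magnitude 1.4946 rad/s.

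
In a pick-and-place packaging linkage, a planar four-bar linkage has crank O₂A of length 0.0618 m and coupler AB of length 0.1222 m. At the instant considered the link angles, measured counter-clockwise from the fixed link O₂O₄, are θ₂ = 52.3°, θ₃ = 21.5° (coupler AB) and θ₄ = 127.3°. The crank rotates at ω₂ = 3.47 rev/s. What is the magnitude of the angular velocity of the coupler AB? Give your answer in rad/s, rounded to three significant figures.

11.1

ω₂ = 21.8 rad/s (from 3.47 rev/s).
Differentiating the loop-closure r₂e^{iθ₂}+r₃e^{iθ₃}=r₁+r₄e^{iθ₄} gives r₂ω₂e^{iθ₂}+r₃ω₃e^{iθ₃}=r₄ω₄e^{iθ₄}.
Eliminating the other unknown: ω₃ = r₂ω₂ sin(θ₄−θ₂) / [r₃ sin(θ₃−θ₄)].
Numerator sine = +0.96593; denominator sine = -0.96222.
Result = 0.0618·21.8·(+0.96593) / (0.1222·(-0.96222)) = -11.069 rad/s; magnitude 11.069 rad/s.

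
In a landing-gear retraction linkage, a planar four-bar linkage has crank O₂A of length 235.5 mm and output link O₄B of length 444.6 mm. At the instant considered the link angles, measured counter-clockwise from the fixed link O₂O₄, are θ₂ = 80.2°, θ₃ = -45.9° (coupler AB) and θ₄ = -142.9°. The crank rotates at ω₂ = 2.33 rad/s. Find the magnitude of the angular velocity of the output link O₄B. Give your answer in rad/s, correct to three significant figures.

ω₂ = 2.33 rad/s
Differentiating the loop-closure r₂e^{iθ₂}+r₃e^{iθ₃}=r₁+r₄e^{iθ₄} gives r₂ω₂e^{iθ₂}+r₃ω₃e^{iθ₃}=r₄ω₄e^{iθ₄}.
Eliminating the other unknown: ω₄ = r₂ω₂ sin(θ₂−θ₃) / [r₄ sin(θ₄−θ₃)].
Numerator sine = +0.80799; denominator sine = -0.99255.
Result = 0.2355·2.33·(+0.80799) / (0.4446·(-0.99255)) = -1.0047 rad/s; magnitude 1.0047 rad/s.

1.00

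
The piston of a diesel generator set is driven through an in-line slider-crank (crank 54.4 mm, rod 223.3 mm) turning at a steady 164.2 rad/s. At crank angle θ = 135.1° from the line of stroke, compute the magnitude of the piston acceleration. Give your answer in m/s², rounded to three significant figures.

ω = 164.2 rad/s
x(θ) = r cosθ + √(L² − r² sin²θ); with ω constant, a = ω²·d²x/dθ².
d²x/dθ² = −r cosθ − r²(cos2θ)/√u − r⁴ sin²2θ/(4u^{3/2}),  u = L² − r² sin²θ = 0.0483884 m².
Substituting r = 0.0544 m, L = 0.2233 m, θ = 135.1°: d²x/dθ² = +0.038281 m.
a = ω²·d²x/dθ² = (164.2)²·(+0.038281) = +1032.1 m/s²;  |a| = 1032.1 m/s².

1030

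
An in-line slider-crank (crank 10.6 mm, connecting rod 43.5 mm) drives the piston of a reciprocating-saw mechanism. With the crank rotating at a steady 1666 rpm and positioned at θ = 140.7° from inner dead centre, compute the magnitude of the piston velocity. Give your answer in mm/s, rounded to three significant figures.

ω = 2π·1666/60 = 174.5 rad/s
For an in-line slider-crank, x = r cosθ + √(L² − r² sin²θ), so v = −rω sinθ·[1 + r cosθ/√(L² − r² sin²θ)].
With r = 0.0106 m, L = 0.0435 m, θ = 140.7°: √(L² − r² sin²θ) = 0.042979 m.
v = −0.0106·174.5·0.63338·[1 + 0.0106·-0.77384/0.042979] = -0.94777 m/s.
|v| = 0.94777 m/s = 947.77 mm/s.

948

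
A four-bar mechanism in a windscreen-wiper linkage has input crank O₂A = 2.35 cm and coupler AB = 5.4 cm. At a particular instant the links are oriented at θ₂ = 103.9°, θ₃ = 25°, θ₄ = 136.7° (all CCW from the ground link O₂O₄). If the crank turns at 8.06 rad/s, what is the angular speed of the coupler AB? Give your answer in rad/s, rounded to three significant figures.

2.05

ω₂ = 8.06 rad/s
Differentiating the loop-closure r₂e^{iθ₂}+r₃e^{iθ₃}=r₁+r₄e^{iθ₄} gives r₂ω₂e^{iθ₂}+r₃ω₃e^{iθ₃}=r₄ω₄e^{iθ₄}.
Eliminating the other unknown: ω₃ = r₂ω₂ sin(θ₄−θ₂) / [r₃ sin(θ₃−θ₄)].
Numerator sine = +0.54171; denominator sine = -0.92913.
Result = 0.0235·8.06·(+0.54171) / (0.054·(-0.92913)) = -2.045 rad/s; magnitude 2.045 rad/s.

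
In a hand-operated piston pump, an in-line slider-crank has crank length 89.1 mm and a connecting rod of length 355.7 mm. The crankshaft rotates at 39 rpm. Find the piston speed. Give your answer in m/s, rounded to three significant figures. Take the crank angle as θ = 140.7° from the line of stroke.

ω = 2π·39/60 = 4.084 rad/s
For an in-line slider-crank, x = r cosθ + √(L² − r² sin²θ), so v = −rω sinθ·[1 + r cosθ/√(L² − r² sin²θ)].
With r = 0.0891 m, L = 0.3557 m, θ = 140.7°: √(L² − r² sin²θ) = 0.35119 m.
v = −0.0891·4.084·0.63338·[1 + 0.0891·-0.77384/0.35119] = -0.18523 m/s.
|v| = 0.18523 m/s.

0.185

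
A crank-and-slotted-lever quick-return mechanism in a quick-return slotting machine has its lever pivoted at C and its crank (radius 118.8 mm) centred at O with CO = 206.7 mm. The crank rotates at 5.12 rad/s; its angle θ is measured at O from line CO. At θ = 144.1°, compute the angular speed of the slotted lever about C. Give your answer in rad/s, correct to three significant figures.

ω = 5.12 rad/s
Crank pin A relative to C: A = (d + r cosθ, r sinθ); lever angle φ = atan2(r sinθ, d + r cosθ).
Differentiating tanφ: φ̇ = rω(d cosθ + r)/(d² + r² + 2dr cosθ).
d² + r² + 2dr cosθ = |CA|² = 0.0170556 m²;  d cosθ + r = -0.048636 m.
|ω_lever| = |0.1188·5.12·-0.048636| / 0.0170556 = 1.7345 rad/s.

1.73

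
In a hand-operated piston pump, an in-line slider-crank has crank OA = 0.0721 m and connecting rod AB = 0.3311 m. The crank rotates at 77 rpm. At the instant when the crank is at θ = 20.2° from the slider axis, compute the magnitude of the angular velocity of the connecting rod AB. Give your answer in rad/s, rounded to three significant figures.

1.65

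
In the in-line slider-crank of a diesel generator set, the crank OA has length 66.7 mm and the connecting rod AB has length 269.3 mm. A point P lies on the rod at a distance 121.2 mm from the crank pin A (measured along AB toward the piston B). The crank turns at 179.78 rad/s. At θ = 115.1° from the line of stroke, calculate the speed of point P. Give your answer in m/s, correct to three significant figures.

ω = 179.8 rad/s.  Crank-pin speed |V_A| = rω = 11.991 m/s, perpendicular to OA.
Rod angle: sinφ = −(r/L) sinθ ⇒ φ = -12.961°; ω_rod = −rω cosθ/√(L²−r²sin²θ) = +19.382 rad/s.
V_P = V_A + ω_rod × AP, with AP = 0.1212 m along the rod.
Components: V_Px = −rω sinθ − a·ω_rod·sinφ = -10.332 m/s;  V_Py = rω cosθ + a·ω_rod·cosφ = -2.7974 m/s.
|V_P| = √(V_Px² + V_Py²) = 10.704 m/s.

10.7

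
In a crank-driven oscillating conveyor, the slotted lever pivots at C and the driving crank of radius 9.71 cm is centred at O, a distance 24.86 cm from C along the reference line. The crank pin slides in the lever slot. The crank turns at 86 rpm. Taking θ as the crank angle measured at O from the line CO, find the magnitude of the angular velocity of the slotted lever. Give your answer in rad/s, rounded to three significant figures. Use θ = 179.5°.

5.77

ω = 9.006 rad/s (from 86 rpm).
Crank pin A relative to C: A = (d + r cosθ, r sinθ); lever angle φ = atan2(r sinθ, d + r cosθ).
Differentiating tanφ: φ̇ = rω(d cosθ + r)/(d² + r² + 2dr cosθ).
d² + r² + 2dr cosθ = |CA|² = 0.0229541 m²;  d cosθ + r = -0.15149 m.
|ω_lever| = |0.0971·9.006·-0.15149| / 0.0229541 = 5.7713 rad/s.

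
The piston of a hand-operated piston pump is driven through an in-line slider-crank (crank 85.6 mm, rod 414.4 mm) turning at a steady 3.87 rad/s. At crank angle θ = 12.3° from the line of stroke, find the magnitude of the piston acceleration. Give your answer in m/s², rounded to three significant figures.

ω = 3.87 rad/s
x(θ) = r cosθ + √(L² − r² sin²θ); with ω constant, a = ω²·d²x/dθ².
d²x/dθ² = −r cosθ − r²(cos2θ)/√u − r⁴ sin²2θ/(4u^{3/2}),  u = L² − r² sin²θ = 0.171395 m².
Substituting r = 0.0856 m, L = 0.4144 m, θ = 12.3°: d²x/dθ² = -0.09976 m.
a = ω²·d²x/dθ² = (3.87)²·(-0.09976) = -1.4941 m/s²;  |a| = 1.4941 m/s².

1.49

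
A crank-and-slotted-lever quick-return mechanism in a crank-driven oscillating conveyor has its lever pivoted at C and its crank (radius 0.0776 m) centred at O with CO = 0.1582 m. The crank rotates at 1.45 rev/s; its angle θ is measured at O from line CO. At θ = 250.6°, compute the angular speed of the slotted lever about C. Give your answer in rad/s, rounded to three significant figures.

ω = 9.111 rad/s (from 1.45 rev/s).
Crank pin A relative to C: A = (d + r cosθ, r sinθ); lever angle φ = atan2(r sinθ, d + r cosθ).
Differentiating tanφ: φ̇ = rω(d cosθ + r)/(d² + r² + 2dr cosθ).
d² + r² + 2dr cosθ = |CA|² = 0.0228936 m²;  d cosθ + r = +0.025052 m.
|ω_lever| = |0.0776·9.111·+0.025052| / 0.0228936 = 0.77364 rad/s.

0.774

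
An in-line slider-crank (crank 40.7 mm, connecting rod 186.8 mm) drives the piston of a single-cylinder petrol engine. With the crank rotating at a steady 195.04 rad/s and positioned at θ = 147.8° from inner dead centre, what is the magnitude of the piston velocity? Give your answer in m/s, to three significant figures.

3.44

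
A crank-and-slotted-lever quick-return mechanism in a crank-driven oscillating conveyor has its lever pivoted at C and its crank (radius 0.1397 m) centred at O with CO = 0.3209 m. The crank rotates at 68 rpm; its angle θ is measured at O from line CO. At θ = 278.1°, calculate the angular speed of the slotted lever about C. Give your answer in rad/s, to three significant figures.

ω = 7.121 rad/s (from 68 rpm).
Crank pin A relative to C: A = (d + r cosθ, r sinθ); lever angle φ = atan2(r sinθ, d + r cosθ).
Differentiating tanφ: φ̇ = rω(d cosθ + r)/(d² + r² + 2dr cosθ).
d² + r² + 2dr cosθ = |CA|² = 0.135126 m²;  d cosθ + r = +0.18492 m.
|ω_lever| = |0.1397·7.121·+0.18492| / 0.135126 = 1.3613 rad/s.

1.36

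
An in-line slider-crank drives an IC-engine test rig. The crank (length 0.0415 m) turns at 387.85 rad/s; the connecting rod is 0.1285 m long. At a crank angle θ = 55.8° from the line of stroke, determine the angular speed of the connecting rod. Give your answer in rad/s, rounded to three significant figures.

73.1

ω = 387.9 rad/s
The rod makes angle φ with the slider axis where L sinφ = r sinθ; differentiating, L cosφ·φ̇ = r ω cosθ.
L cosφ = √(L² − r² sin²θ) = 0.12383 m.
|ω_rod| = r ω |cosθ| / √(L² − r² sin²θ) = 0.0415·387.9·0.56208/0.12383 = 73.061 rad/s.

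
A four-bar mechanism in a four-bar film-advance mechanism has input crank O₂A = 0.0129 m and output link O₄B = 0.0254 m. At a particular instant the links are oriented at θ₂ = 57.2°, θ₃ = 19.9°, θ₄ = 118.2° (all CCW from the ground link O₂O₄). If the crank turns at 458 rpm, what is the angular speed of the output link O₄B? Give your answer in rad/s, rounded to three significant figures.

14.9

ω₂ = 47.96 rad/s (from 458 rpm).
Differentiating the loop-closure r₂e^{iθ₂}+r₃e^{iθ₃}=r₁+r₄e^{iθ₄} gives r₂ω₂e^{iθ₂}+r₃ω₃e^{iθ₃}=r₄ω₄e^{iθ₄}.
Eliminating the other unknown: ω₄ = r₂ω₂ sin(θ₂−θ₃) / [r₄ sin(θ₄−θ₃)].
Numerator sine = +0.60599; denominator sine = +0.98953.
Result = 0.0129·47.96·(+0.60599) / (0.0254·(+0.98953)) = +14.917 rad/s; magnitude 14.917 rad/s.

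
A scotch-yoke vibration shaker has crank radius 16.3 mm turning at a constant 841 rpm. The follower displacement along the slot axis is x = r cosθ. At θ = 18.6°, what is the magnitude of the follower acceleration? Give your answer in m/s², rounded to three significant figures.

120

ω = 88.07 rad/s (from 841 rpm).
x = r cosθ ⇒ ẍ = −rω² cosθ (ω constant).
|a| = rω²|cosθ| = 0.0163·(88.07)²·|cos 18.6°| = 119.82 m/s².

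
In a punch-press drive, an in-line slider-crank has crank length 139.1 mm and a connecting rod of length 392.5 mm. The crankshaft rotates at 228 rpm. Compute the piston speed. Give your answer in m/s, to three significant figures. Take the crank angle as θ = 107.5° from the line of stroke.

2.81

ω = 2π·228/60 = 23.88 rad/s
For an in-line slider-crank, x = r cosθ + √(L² − r² sin²θ), so v = −rω sinθ·[1 + r cosθ/√(L² − r² sin²θ)].
With r = 0.1391 m, L = 0.3925 m, θ = 107.5°: √(L² − r² sin²θ) = 0.3694 m.
v = −0.1391·23.88·0.95372·[1 + 0.1391·-0.30071/0.3694] = -2.8088 m/s.
|v| = 2.8088 m/s.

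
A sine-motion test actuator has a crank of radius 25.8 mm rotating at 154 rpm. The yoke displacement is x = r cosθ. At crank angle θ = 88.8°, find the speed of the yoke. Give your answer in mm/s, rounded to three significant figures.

416

ω = 16.13 rad/s (from 154 rpm).
x = r cosθ ⇒ ẋ = −rω sinθ.
|v| = rω|sinθ| = 0.0258·16.13·|sin 88.8°| = 0.41598 m/s = 415.98 mm/s.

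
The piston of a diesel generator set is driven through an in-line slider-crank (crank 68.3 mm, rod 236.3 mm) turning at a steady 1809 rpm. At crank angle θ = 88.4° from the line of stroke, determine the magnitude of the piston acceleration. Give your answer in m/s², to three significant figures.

ω = 2π·1809/60 = 189.4 rad/s
x(θ) = r cosθ + √(L² − r² sin²θ); with ω constant, a = ω²·d²x/dθ².
d²x/dθ² = −r cosθ − r²(cos2θ)/√u − r⁴ sin²2θ/(4u^{3/2}),  u = L² − r² sin²θ = 0.0511764 m².
Substituting r = 0.0683 m, L = 0.2363 m, θ = 88.4°: d²x/dθ² = +0.01868 m.
a = ω²·d²x/dθ² = (189.4)²·(+0.01868) = +670.37 m/s²;  |a| = 670.37 m/s².

670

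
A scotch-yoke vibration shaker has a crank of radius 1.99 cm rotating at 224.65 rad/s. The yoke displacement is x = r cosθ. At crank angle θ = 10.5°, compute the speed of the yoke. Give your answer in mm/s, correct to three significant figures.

815

ω = 224.7 rad/s
x = r cosθ ⇒ ẋ = −rω sinθ.
|v| = rω|sinθ| = 0.0199·224.7·|sin 10.5°| = 0.81469 m/s = 814.69 mm/s.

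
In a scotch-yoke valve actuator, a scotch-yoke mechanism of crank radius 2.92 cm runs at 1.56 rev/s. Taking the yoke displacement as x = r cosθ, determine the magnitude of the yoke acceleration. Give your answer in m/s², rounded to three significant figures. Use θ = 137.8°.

ω = 9.802 rad/s (from 1.56 rev/s).
x = r cosθ ⇒ ẍ = −rω² cosθ (ω constant).
|a| = rω²|cosθ| = 0.0292·(9.802)²·|cos 137.8°| = 2.0782 m/s².

2.08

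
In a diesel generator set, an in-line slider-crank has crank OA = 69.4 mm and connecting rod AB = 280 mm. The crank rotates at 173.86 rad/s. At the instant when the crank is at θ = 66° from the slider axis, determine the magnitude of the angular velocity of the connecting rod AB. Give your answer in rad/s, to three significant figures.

ω = 173.9 rad/s
The rod makes angle φ with the slider axis where L sinφ = r sinθ; differentiating, L cosφ·φ̇ = r ω cosθ.
L cosφ = √(L² − r² sin²θ) = 0.27273 m.
|ω_rod| = r ω |cosθ| / √(L² − r² sin²θ) = 0.0694·173.9·0.40674/0.27273 = 17.995 rad/s.

18.0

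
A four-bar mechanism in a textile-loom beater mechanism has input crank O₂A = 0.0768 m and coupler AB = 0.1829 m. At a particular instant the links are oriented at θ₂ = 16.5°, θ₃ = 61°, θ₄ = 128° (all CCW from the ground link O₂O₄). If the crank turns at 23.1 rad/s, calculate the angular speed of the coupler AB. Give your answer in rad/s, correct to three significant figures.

ω₂ = 23.1 rad/s
Differentiating the loop-closure r₂e^{iθ₂}+r₃e^{iθ₃}=r₁+r₄e^{iθ₄} gives r₂ω₂e^{iθ₂}+r₃ω₃e^{iθ₃}=r₄ω₄e^{iθ₄}.
Eliminating the other unknown: ω₃ = r₂ω₂ sin(θ₄−θ₂) / [r₃ sin(θ₃−θ₄)].
Numerator sine = +0.93042; denominator sine = -0.92050.
Result = 0.0768·23.1·(+0.93042) / (0.1829·(-0.92050)) = -9.8042 rad/s; magnitude 9.8042 rad/s.

9.80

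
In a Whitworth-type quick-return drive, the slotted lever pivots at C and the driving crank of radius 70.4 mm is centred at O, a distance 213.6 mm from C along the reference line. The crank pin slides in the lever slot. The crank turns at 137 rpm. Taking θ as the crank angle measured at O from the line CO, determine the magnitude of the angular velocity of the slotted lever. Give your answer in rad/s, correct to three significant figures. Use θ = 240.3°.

ω = 14.35 rad/s (from 137 rpm).
Crank pin A relative to C: A = (d + r cosθ, r sinθ); lever angle φ = atan2(r sinθ, d + r cosθ).
Differentiating tanφ: φ̇ = rω(d cosθ + r)/(d² + r² + 2dr cosθ).
d² + r² + 2dr cosθ = |CA|² = 0.0356803 m²;  d cosθ + r = -0.03543 m.
|ω_lever| = |0.0704·14.35·-0.03543| / 0.0356803 = 1.0029 rad/s.

1.00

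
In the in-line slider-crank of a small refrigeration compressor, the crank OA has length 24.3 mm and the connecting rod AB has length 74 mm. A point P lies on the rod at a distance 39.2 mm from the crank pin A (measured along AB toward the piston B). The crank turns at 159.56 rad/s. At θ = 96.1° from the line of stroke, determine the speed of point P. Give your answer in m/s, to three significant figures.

ω = 159.6 rad/s.  Crank-pin speed |V_A| = rω = 3.8773 m/s, perpendicular to OA.
Rod angle: sinφ = −(r/L) sinθ ⇒ φ = -19.058°; ω_rod = −rω cosθ/√(L²−r²sin²θ) = +5.8907 rad/s.
V_P = V_A + ω_rod × AP, with AP = 0.0392 m along the rod.
Components: V_Px = −rω sinθ − a·ω_rod·sinφ = -3.78 m/s;  V_Py = rω cosθ + a·ω_rod·cosφ = -0.19376 m/s.
|V_P| = √(V_Px² + V_Py²) = 3.7849 m/s.

3.78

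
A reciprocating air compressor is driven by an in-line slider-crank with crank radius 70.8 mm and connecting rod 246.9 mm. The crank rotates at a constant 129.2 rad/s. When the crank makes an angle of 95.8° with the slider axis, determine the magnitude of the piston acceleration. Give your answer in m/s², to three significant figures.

465

ω = 129.2 rad/s
x(θ) = r cosθ + √(L² − r² sin²θ); with ω constant, a = ω²·d²x/dθ².
d²x/dθ² = −r cosθ − r²(cos2θ)/√u − r⁴ sin²2θ/(4u^{3/2}),  u = L² − r² sin²θ = 0.0559982 m².
Substituting r = 0.0708 m, L = 0.2469 m, θ = 95.8°: d²x/dθ² = +0.027886 m.
a = ω²·d²x/dθ² = (129.2)²·(+0.027886) = +465.48 m/s²;  |a| = 465.48 m/s².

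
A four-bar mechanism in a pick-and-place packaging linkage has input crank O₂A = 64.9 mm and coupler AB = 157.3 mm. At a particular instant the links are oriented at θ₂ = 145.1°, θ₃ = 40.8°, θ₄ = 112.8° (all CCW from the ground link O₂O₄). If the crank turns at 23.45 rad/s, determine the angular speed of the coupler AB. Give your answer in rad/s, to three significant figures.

5.44

ω₂ = 23.45 rad/s
Differentiating the loop-closure r₂e^{iθ₂}+r₃e^{iθ₃}=r₁+r₄e^{iθ₄} gives r₂ω₂e^{iθ₂}+r₃ω₃e^{iθ₃}=r₄ω₄e^{iθ₄}.
Eliminating the other unknown: ω₃ = r₂ω₂ sin(θ₄−θ₂) / [r₃ sin(θ₃−θ₄)].
Numerator sine = -0.53435; denominator sine = -0.95106.
Result = 0.0649·23.45·(-0.53435) / (0.1573·(-0.95106)) = +5.436 rad/s; magnitude 5.436 rad/s.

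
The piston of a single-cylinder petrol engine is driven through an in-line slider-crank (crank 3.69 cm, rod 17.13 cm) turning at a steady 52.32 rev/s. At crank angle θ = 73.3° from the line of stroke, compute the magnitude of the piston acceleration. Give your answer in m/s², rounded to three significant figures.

416

ω = 2π·52.3 = 328.7 rad/s
x(θ) = r cosθ + √(L² − r² sin²θ); with ω constant, a = ω²·d²x/dθ².
d²x/dθ² = −r cosθ − r²(cos2θ)/√u − r⁴ sin²2θ/(4u^{3/2}),  u = L² − r² sin²θ = 0.0280945 m².
Substituting r = 0.0369 m, L = 0.1713 m, θ = 73.3°: d²x/dθ² = -0.0038516 m.
a = ω²·d²x/dθ² = (328.7)²·(-0.0038516) = -416.23 m/s²;  |a| = 416.23 m/s².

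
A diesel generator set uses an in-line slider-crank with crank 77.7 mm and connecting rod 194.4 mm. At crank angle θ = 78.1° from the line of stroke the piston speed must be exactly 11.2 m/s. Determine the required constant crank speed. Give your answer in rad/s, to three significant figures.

For an in-line slider-crank, |v_piston| = rω|sinθ|·[1 + r cosθ/√(L² − r² sin²θ)].
With r = 0.0777 m, L = 0.1944 m, θ = 78.1°: the bracketed kinematic factor |dx/dθ| = 0.082839 m.
ω = v/|dx/dθ| = 11.2/0.082839 = 135.2 rad/s.

135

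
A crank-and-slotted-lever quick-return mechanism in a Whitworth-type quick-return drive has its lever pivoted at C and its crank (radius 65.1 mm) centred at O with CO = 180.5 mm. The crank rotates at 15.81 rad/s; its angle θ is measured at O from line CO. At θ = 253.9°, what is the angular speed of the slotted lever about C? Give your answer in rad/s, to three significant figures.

0.511

ω = 15.81 rad/s
Crank pin A relative to C: A = (d + r cosθ, r sinθ); lever angle φ = atan2(r sinθ, d + r cosθ).
Differentiating tanφ: φ̇ = rω(d cosθ + r)/(d² + r² + 2dr cosθ).
d² + r² + 2dr cosθ = |CA|² = 0.0303011 m²;  d cosθ + r = +0.015045 m.
|ω_lever| = |0.0651·15.81·+0.015045| / 0.0303011 = 0.51102 rad/s.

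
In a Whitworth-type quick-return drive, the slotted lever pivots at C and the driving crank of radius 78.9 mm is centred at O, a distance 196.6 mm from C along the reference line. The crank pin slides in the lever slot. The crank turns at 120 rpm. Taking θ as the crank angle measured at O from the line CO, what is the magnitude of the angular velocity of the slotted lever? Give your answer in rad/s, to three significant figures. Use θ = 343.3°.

3.55

ω = 12.57 rad/s (from 120 rpm).
Crank pin A relative to C: A = (d + r cosθ, r sinθ); lever angle φ = atan2(r sinθ, d + r cosθ).
Differentiating tanφ: φ̇ = rω(d cosθ + r)/(d² + r² + 2dr cosθ).
d² + r² + 2dr cosθ = |CA|² = 0.0745918 m²;  d cosθ + r = +0.26721 m.
|ω_lever| = |0.0789·12.57·+0.26721| / 0.0745918 = 3.5518 rad/s.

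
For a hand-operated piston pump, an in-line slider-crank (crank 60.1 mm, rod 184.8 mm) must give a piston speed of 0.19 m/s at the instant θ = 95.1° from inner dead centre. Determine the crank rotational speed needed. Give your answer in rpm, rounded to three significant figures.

31.3

For an in-line slider-crank, |v_piston| = rω|sinθ|·[1 + r cosθ/√(L² − r² sin²θ)].
With r = 0.0601 m, L = 0.1848 m, θ = 95.1°: the bracketed kinematic factor |dx/dθ| = 0.058033 m.
ω = v/|dx/dθ| = 0.19/0.058033 = 3.274 rad/s.
N = 60ω/(2π) = 31.264 rpm.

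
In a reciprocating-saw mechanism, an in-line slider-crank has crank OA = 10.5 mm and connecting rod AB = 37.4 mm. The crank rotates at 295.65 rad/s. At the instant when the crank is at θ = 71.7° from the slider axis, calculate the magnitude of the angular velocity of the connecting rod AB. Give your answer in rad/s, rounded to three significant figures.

ω = 295.6 rad/s
The rod makes angle φ with the slider axis where L sinφ = r sinθ; differentiating, L cosφ·φ̇ = r ω cosθ.
L cosφ = √(L² − r² sin²θ) = 0.036047 m.
|ω_rod| = r ω |cosθ| / √(L² − r² sin²θ) = 0.0105·295.6·0.31399/0.036047 = 27.041 rad/s.

27.0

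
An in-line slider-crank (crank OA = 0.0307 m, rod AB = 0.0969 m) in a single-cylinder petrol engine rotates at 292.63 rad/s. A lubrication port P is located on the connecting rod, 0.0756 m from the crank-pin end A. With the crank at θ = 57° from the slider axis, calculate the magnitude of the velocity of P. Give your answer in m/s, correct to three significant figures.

ω = 292.6 rad/s.  Crank-pin speed |V_A| = rω = 8.9837 m/s, perpendicular to OA.
Rod angle: sinφ = −(r/L) sinθ ⇒ φ = -15.409°; ω_rod = −rω cosθ/√(L²−r²sin²θ) = -52.377 rad/s.
V_P = V_A + ω_rod × AP, with AP = 0.0756 m along the rod.
Components: V_Px = −rω sinθ − a·ω_rod·sinφ = -8.5865 m/s;  V_Py = rω cosθ + a·ω_rod·cosφ = +1.0755 m/s.
|V_P| = √(V_Px² + V_Py²) = 8.6536 m/s.

8.65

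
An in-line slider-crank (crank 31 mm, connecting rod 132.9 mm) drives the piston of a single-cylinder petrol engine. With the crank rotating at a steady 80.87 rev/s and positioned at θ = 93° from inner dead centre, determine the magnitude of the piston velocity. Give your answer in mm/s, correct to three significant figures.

ω = 2π·80.9 = 508.1 rad/s
For an in-line slider-crank, x = r cosθ + √(L² − r² sin²θ), so v = −rω sinθ·[1 + r cosθ/√(L² − r² sin²θ)].
With r = 0.031 m, L = 0.1329 m, θ = 93°: √(L² − r² sin²θ) = 0.12924 m.
v = −0.031·508.1·0.99863·[1 + 0.031·-0.05234/0.12924] = -15.533 m/s.
|v| = 15.533 m/s = 15533 mm/s.

15500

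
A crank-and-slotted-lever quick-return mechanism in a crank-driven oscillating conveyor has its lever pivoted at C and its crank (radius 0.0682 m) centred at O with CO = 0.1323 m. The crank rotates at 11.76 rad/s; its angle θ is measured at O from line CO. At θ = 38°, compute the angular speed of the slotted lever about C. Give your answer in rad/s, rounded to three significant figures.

3.80

ω = 11.76 rad/s
Crank pin A relative to C: A = (d + r cosθ, r sinθ); lever angle φ = atan2(r sinθ, d + r cosθ).
Differentiating tanφ: φ̇ = rω(d cosθ + r)/(d² + r² + 2dr cosθ).
d² + r² + 2dr cosθ = |CA|² = 0.0363748 m²;  d cosθ + r = +0.17245 m.
|ω_lever| = |0.0682·11.76·+0.17245| / 0.0363748 = 3.8025 rad/s.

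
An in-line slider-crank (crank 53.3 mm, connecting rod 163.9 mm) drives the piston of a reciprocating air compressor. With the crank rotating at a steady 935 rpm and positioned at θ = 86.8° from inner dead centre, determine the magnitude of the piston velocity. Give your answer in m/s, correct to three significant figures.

ω = 2π·935/60 = 97.91 rad/s
For an in-line slider-crank, x = r cosθ + √(L² − r² sin²θ), so v = −rω sinθ·[1 + r cosθ/√(L² − r² sin²θ)].
With r = 0.0533 m, L = 0.1639 m, θ = 86.8°: √(L² − r² sin²θ) = 0.15502 m.
v = −0.0533·97.91·0.99844·[1 + 0.0533·0.05582/0.15502] = -5.3106 m/s.
|v| = 5.3106 m/s.

5.31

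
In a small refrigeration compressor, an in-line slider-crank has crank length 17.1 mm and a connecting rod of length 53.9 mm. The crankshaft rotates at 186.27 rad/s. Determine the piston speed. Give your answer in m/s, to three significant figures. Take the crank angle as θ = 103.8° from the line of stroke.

ω = 186.3 rad/s
For an in-line slider-crank, x = r cosθ + √(L² − r² sin²θ), so v = −rω sinθ·[1 + r cosθ/√(L² − r² sin²θ)].
With r = 0.0171 m, L = 0.0539 m, θ = 103.8°: √(L² − r² sin²θ) = 0.051278 m.
v = −0.0171·186.3·0.97113·[1 + 0.0171·-0.23853/0.051278] = -2.8472 m/s.
|v| = 2.8472 m/s.

2.85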